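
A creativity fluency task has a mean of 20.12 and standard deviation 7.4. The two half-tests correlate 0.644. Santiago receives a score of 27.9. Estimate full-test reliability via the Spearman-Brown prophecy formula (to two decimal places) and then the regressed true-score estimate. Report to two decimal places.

26.19

Spearman-Brown: ρ = 2r/(1 + r) = 2(0.644)/(1 + 0.644) = 1.2880/1.644 = 0.7835 → 0.78
T̂ = 0.78(27.9) + 0.22(20.12) = 21.762 + 4.4264 = 26.188 → 26.19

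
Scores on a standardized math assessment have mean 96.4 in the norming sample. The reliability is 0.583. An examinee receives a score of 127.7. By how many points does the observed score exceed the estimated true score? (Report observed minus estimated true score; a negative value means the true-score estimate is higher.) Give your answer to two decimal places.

13.05

T̂ = ρX + (1 − ρ)μ
  = 0.583 × 127.7 + 0.417 × 96.4
  = 74.4491 + 40.1988
  = 114.6479
  ≈ 114.648
X − T̂ = 127.7 − 114.648 = 13.052 → 13.05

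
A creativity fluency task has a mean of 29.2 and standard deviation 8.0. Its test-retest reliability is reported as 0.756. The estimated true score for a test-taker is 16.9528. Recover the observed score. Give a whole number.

T̂ = ρX + (1 − ρ)μ  ⇒  X = (T̂ − (1 − ρ)μ) / ρ
X = (16.9528 − 0.244 × 29.2) / 0.756 = (16.9528 − 7.1248) / 0.756 = 9.8280 / 0.756 = 13.00

13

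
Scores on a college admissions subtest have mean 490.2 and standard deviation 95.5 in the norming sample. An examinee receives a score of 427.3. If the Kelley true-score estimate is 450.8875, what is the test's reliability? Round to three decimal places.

T̂ = ρX + (1 − ρ)μ  ⇒  T̂ − μ = ρ(X − μ)
ρ = (T̂ − μ)/(X − μ) = (450.8875 − 490.2) / (427.3 − 490.2) = -39.3125 / -62.9 = 0.62500

0.625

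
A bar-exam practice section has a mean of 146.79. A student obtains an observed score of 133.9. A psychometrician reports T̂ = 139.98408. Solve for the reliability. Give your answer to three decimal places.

T̂ = ρX + (1 − ρ)μ  ⇒  T̂ − μ = ρ(X − μ)
ρ = (T̂ − μ)/(X − μ) = (139.98408 − 146.79) / (133.9 − 146.79) = -6.80592 / -12.89 = 0.52800

0.528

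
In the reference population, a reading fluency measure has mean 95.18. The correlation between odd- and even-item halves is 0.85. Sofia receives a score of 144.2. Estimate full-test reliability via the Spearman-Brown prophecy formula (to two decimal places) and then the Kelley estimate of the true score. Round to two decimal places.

Spearman-Brown: ρ = 2r/(1 + r) = 2(0.85)/(1 + 0.85) = 1.700/1.85 = 0.9189 → 0.92
T̂ = ρX + (1 − ρ)μ
  = 0.92 × 144.2 + 0.08 × 95.18
  = 132.664 + 7.6144
  = 140.278
  ≈ 140.28

140.28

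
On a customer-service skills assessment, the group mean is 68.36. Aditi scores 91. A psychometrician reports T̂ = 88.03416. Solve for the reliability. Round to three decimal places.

0.869

T̂ = ρX + (1 − ρ)μ  ⇒  T̂ − μ = ρ(X − μ)
ρ = (T̂ − μ)/(X − μ) = (88.03416 − 68.36) / (91 − 68.36) = 19.67416 / 22.64 = 0.86900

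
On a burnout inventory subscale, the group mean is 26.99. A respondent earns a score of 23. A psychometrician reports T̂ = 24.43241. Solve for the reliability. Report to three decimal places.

0.641

T̂ = ρX + (1 − ρ)μ  ⇒  T̂ − μ = ρ(X − μ)
ρ = (T̂ − μ)/(X − μ) = (24.43241 − 26.99) / (23 − 26.99) = -2.55759 / -3.99 = 0.64100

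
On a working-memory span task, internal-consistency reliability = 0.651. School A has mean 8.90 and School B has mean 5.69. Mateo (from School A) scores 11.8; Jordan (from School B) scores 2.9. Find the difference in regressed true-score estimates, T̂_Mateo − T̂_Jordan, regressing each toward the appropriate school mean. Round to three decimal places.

6.914

T̂_Mateo = 0.651(11.8) + 0.349(8.90) = 10.78790
T̂_Jordan = 0.651(2.9) + 0.349(5.69) = 3.87371
Difference = 10.78790 − 3.87371 = 6.91419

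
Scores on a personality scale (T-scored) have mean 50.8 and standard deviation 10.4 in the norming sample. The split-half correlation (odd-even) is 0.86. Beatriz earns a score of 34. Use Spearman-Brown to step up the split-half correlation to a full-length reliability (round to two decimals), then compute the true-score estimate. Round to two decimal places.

35.34

Spearman-Brown: ρ = 2r/(1 + r) = 2(0.86)/(1 + 0.86) = 1.720/1.86 = 0.9247 → 0.92
T̂ = ρX + (1 − ρ)μ
  = 0.92 × 34 + 0.08 × 50.8
  = 31.28 + 4.064
  = 35.344
  ≈ 35.34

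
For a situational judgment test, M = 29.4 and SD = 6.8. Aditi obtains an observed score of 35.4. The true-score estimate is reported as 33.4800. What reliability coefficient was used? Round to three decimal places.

0.680

T̂ = ρX + (1 − ρ)μ  ⇒  T̂ − μ = ρ(X − μ)
ρ = (T̂ − μ)/(X − μ) = (33.4800 − 29.4) / (35.4 − 29.4) = 4.0800 / 6.0 = 0.68000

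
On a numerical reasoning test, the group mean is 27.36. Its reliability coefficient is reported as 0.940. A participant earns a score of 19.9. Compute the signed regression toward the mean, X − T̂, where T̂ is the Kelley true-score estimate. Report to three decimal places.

T̂ = ρX + (1 − ρ)μ
  = 0.940 × 19.9 + 0.060 × 27.36
  = 18.7060 + 1.64160
  = 20.34760
  ≈ 20.3476
X − T̂ = 19.9 − 20.3476 = -0.4476 → -0.448

-0.448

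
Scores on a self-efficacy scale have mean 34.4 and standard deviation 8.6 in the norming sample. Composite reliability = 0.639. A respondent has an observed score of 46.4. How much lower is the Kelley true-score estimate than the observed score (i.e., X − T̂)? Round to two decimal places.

4.33

T̂ = ρX + (1 − ρ)μ
  = 0.639 × 46.4 + 0.361 × 34.4
  = 29.6496 + 12.4184
  = 42.0680
  ≈ 42.068
X − T̂ = 46.4 − 42.068 = 4.332 → 4.33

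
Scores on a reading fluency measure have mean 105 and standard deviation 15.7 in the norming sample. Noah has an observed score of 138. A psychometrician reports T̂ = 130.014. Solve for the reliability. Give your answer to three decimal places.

0.758

T̂ = ρX + (1 − ρ)μ  ⇒  T̂ − μ = ρ(X − μ)
ρ = (T̂ − μ)/(X − μ) = (130.014 − 105) / (138 − 105) = 25.014 / 33.0 = 0.75800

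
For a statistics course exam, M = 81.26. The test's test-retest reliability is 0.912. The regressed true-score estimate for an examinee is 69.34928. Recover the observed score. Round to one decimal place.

68.2

T̂ = ρX + (1 − ρ)μ  ⇒  X = (T̂ − (1 − ρ)μ) / ρ
X = (69.34928 − 0.088 × 81.26) / 0.912 = (69.34928 − 7.15088) / 0.912 = 62.19840 / 0.912 = 68.200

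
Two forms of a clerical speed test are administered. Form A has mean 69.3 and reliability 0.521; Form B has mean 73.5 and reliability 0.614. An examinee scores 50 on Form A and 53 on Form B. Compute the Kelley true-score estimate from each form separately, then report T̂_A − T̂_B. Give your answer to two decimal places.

T̂_A = 0.521(50) + 0.479(69.3) = 59.2447
T̂_B = 0.614(53) + 0.386(73.5) = 60.9130
T̂_A − T̂_B = -1.6683

-1.67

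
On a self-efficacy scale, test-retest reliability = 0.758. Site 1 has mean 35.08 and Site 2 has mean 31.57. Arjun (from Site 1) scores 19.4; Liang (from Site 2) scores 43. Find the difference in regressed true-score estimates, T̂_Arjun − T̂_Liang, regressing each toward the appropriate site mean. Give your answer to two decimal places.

-17.04

T̂_Arjun = 0.758(19.4) + 0.242(35.08) = 23.1946
T̂_Liang = 0.758(43) + 0.242(31.57) = 40.2339
Difference = 23.1946 − 40.2339 = -17.0394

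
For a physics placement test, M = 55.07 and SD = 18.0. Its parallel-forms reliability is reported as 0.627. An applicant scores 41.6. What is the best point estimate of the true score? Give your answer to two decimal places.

46.62

T̂ = ρX + (1 − ρ)μ
  = 0.627 × 41.6 + 0.373 × 55.07
  = 26.0832 + 20.54111
  = 46.624
  ≈ 46.62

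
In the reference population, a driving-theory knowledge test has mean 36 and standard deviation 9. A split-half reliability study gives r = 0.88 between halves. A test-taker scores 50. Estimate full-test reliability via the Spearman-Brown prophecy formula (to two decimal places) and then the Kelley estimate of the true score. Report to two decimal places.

Spearman-Brown: ρ = 2r/(1 + r) = 2(0.88)/(1 + 0.88) = 1.760/1.88 = 0.9362 → 0.94
Regress the observed score toward the mean by the unreliability: T̂ = 0.94·50 + 0.06·36 = 47.00 + 2.16 = 49.160.

49.16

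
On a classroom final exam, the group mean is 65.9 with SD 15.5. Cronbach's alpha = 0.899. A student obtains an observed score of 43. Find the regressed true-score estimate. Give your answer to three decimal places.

T̂ = 0.899(43) + 0.101(65.9) = 38.657 + 6.6559 = 45.3129 → 45.313

45.313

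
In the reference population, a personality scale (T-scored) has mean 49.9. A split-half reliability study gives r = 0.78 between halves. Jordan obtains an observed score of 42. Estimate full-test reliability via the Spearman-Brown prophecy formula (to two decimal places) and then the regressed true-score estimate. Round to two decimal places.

Spearman-Brown: ρ = 2r/(1 + r) = 2(0.78)/(1 + 0.78) = 1.560/1.78 = 0.8764 → 0.88
Regress the observed score toward the mean by the unreliability: T̂ = 0.88·42 + 0.12·49.9 = 36.96 + 5.988 = 42.948.

42.95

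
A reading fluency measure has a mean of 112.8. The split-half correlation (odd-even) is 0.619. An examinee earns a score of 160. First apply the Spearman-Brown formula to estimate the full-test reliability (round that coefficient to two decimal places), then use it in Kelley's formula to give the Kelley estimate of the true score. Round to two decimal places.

Spearman-Brown: ρ = 2r/(1 + r) = 2(0.619)/(1 + 0.619) = 1.2380/1.619 = 0.7647 → 0.76
T̂ = ρX + (1 − ρ)μ
  = 0.76 × 160 + 0.24 × 112.8
  = 121.60 + 27.072
  = 148.672
  ≈ 148.67

148.67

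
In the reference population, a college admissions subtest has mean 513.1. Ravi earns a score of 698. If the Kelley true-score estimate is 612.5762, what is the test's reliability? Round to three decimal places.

T̂ = ρX + (1 − ρ)μ  ⇒  T̂ − μ = ρ(X − μ)
ρ = (T̂ − μ)/(X − μ) = (612.5762 − 513.1) / (698 − 513.1) = 99.4762 / 184.9 = 0.53800

0.538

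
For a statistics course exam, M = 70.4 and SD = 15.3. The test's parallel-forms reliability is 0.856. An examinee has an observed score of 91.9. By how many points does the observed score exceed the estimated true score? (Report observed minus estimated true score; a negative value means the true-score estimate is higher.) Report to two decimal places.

T̂ = 0.856(91.9) + 0.144(70.4) = 78.6664 + 10.1376 = 88.8040 → 88.804
X − T̂ = 91.9 − 88.804 = 3.096 → 3.10

3.10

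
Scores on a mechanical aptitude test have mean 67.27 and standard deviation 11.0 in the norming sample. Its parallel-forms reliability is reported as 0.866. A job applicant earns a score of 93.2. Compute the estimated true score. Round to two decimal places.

89.73

T̂ = ρX + (1 − ρ)μ
  = 0.866 × 93.2 + 0.134 × 67.27
  = 80.7112 + 9.01418
  = 89.725
  ≈ 89.73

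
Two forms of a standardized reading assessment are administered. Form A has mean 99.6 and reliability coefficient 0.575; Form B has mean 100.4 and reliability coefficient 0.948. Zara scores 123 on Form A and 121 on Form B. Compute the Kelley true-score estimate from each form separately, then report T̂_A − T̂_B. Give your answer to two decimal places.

T̂_A = 0.575(123) + 0.425(99.6) = 113.0550
T̂_B = 0.948(121) + 0.052(100.4) = 119.9288
T̂_A − T̂_B = -6.8738

-6.87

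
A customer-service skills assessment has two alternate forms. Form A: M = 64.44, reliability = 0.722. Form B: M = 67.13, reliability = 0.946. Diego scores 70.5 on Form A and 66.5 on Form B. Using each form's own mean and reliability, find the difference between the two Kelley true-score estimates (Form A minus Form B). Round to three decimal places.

T̂_A = 0.722(70.5) + 0.278(64.44) = 68.81532
T̂_B = 0.946(66.5) + 0.054(67.13) = 66.53402
T̂_A − T̂_B = 2.28130

2.281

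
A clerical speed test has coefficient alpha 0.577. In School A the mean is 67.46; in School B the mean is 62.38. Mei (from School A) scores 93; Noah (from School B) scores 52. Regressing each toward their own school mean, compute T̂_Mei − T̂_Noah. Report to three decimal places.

T̂_Mei = 0.577(93) + 0.423(67.46) = 82.19658
T̂_Noah = 0.577(52) + 0.423(62.38) = 56.39074
Difference = 82.19658 − 56.39074 = 25.80584

25.806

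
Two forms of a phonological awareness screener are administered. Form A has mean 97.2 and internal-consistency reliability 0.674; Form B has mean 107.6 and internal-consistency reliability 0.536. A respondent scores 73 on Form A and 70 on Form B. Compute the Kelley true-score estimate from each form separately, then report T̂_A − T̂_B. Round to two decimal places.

-6.56

T̂_A = 0.674(73) + 0.326(97.2) = 80.8892
T̂_B = 0.536(70) + 0.464(107.6) = 87.4464
T̂_A − T̂_B = -6.5572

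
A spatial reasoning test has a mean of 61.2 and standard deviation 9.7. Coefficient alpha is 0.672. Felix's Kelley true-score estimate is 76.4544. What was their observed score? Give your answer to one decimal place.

83.9

T̂ = ρX + (1 − ρ)μ  ⇒  X = (T̂ − (1 − ρ)μ) / ρ
X = (76.4544 − 0.328 × 61.2) / 0.672 = (76.4544 − 20.0736) / 0.672 = 56.3808 / 0.672 = 83.900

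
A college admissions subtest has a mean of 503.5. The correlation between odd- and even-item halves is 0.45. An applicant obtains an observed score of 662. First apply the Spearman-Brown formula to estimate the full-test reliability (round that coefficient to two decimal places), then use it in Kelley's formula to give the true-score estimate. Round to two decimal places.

601.77

Spearman-Brown: ρ = 2r/(1 + r) = 2(0.45)/(1 + 0.45) = 0.900/1.45 = 0.6207 → 0.62
T̂ = 0.62(662) + 0.38(503.5) = 410.44 + 191.330 = 601.770 → 601.77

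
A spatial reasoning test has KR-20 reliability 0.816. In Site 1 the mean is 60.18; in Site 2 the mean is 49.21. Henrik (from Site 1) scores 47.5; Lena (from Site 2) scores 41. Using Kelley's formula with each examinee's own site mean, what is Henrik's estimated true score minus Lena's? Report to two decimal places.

T̂_Henrik = 0.816(47.5) + 0.184(60.18) = 49.8331
T̂_Lena = 0.816(41) + 0.184(49.21) = 42.5106
Difference = 49.8331 − 42.5106 = 7.3225

7.32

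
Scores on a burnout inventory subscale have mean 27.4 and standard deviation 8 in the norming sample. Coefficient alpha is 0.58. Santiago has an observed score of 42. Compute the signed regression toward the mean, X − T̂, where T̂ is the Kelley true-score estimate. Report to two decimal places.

Regress the observed score toward the mean by the unreliability: T̂ = 0.58·42 + 0.42·27.4 = 24.36 + 11.508 = 35.8680.
X − T̂ = 42 − 35.868 = 6.132 → 6.13

6.13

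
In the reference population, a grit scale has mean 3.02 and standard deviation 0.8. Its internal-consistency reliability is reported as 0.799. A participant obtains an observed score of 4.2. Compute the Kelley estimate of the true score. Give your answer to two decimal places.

Weight the observed score by reliability and the mean by (1 − reliability): T̂ = 0.799·4.2 + 0.201·3.02 = 3.3558 + 0.60702 = 3.963.

3.96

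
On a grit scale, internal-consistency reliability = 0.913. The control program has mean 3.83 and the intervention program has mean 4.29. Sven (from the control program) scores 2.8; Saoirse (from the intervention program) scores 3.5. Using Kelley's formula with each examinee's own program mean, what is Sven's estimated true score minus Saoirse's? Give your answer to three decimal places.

T̂_Sven = 0.913(2.8) + 0.087(3.83) = 2.88961
T̂_Saoirse = 0.913(3.5) + 0.087(4.29) = 3.56873
Difference = 2.88961 − 3.56873 = -0.67912

-0.679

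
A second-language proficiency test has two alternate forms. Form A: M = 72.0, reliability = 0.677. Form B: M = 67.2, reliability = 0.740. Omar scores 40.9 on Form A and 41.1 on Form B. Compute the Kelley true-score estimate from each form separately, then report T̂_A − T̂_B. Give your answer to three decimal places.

T̂_A = 0.677(40.9) + 0.323(72.0) = 50.94530
T̂_B = 0.740(41.1) + 0.260(67.2) = 47.88600
T̂_A − T̂_B = 3.05930

3.059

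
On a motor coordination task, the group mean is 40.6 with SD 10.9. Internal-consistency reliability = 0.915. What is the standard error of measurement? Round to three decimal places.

SEM = SD · √(1 − ρ) = 10.9 × √0.085 = 10.9 × 0.2915 = 3.1779

3.178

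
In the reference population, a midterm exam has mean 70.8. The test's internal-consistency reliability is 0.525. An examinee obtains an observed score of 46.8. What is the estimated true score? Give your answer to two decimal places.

58.20

Weight the observed score by reliability and the mean by (1 − reliability): T̂ = 0.525·46.8 + 0.475·70.8 = 24.5700 + 33.6300 = 58.200.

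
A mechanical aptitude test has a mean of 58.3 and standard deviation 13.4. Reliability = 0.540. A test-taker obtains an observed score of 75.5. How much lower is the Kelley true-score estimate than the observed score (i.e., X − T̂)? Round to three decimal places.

7.912

Kelley's formula gives T̂ = 0.540·75.5 + 0.460·58.3 = 40.7700 + 26.8180 = 67.58800.
X − T̂ = 75.5 − 67.5880 = 7.9120 → 7.912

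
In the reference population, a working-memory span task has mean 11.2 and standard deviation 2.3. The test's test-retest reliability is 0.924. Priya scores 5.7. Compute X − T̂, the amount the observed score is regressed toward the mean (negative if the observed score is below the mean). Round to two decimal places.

-0.42

T̂ = ρX + (1 − ρ)μ
  = 0.924 × 5.7 + 0.076 × 11.2
  = 5.2668 + 0.8512
  = 6.1180
  ≈ 6.118
X − T̂ = 5.7 − 6.118 = -0.418 → -0.42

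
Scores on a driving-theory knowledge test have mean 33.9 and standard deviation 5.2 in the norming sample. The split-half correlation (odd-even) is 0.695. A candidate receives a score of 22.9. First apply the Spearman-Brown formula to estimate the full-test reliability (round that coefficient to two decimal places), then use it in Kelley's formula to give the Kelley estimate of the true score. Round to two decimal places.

24.88

Spearman-Brown: ρ = 2r/(1 + r) = 2(0.695)/(1 + 0.695) = 1.3900/1.695 = 0.8201 → 0.82
T̂ = ρX + (1 − ρ)μ
  = 0.82 × 22.9 + 0.18 × 33.9
  = 18.778 + 6.102
  = 24.880
  ≈ 24.88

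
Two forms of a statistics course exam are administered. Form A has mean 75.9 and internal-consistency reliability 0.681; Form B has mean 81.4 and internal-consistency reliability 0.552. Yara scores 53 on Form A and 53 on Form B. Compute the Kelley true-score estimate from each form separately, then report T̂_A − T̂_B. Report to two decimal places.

T̂_A = 0.681(53) + 0.319(75.9) = 60.3051
T̂_B = 0.552(53) + 0.448(81.4) = 65.7232
T̂_A − T̂_B = -5.4181

-5.42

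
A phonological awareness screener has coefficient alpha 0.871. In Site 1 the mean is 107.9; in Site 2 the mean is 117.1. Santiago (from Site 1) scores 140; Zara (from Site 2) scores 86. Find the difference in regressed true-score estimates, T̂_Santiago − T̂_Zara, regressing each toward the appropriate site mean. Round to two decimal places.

45.85

T̂_Santiago = 0.871(140) + 0.129(107.9) = 135.8591
T̂_Zara = 0.871(86) + 0.129(117.1) = 90.0119
Difference = 135.8591 − 90.0119 = 45.8472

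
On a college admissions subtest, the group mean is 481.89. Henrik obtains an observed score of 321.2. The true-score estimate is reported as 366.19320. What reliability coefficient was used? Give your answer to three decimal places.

0.720

T̂ = ρX + (1 − ρ)μ  ⇒  T̂ − μ = ρ(X − μ)
ρ = (T̂ − μ)/(X − μ) = (366.19320 − 481.89) / (321.2 − 481.89) = -115.69680 / -160.69 = 0.72000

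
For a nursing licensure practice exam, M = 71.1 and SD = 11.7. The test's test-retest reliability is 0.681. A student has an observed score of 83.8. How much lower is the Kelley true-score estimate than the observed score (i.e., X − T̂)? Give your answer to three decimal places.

T̂ = ρX + (1 − ρ)μ
  = 0.681 × 83.8 + 0.319 × 71.1
  = 57.0678 + 22.6809
  = 79.74870
  ≈ 79.7487
X − T̂ = 83.8 − 79.7487 = 4.0513 → 4.051

4.051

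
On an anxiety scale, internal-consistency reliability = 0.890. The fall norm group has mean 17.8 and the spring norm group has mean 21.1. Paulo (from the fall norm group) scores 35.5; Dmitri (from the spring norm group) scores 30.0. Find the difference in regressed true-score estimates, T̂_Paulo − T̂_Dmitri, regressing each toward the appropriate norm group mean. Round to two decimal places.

4.53

T̂_Paulo = 0.890(35.5) + 0.110(17.8) = 33.5530
T̂_Dmitri = 0.890(30.0) + 0.110(21.1) = 29.0210
Difference = 33.5530 − 29.0210 = 4.5320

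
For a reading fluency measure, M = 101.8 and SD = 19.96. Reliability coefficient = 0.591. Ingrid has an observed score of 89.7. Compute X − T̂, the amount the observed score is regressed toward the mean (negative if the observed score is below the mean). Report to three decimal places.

Weight the observed score by reliability and the mean by (1 − reliability): T̂ = 0.591·89.7 + 0.409·101.8 = 53.0127 + 41.6362 = 94.64890.
X − T̂ = 89.7 − 94.6489 = -4.9489 → -4.949

-4.949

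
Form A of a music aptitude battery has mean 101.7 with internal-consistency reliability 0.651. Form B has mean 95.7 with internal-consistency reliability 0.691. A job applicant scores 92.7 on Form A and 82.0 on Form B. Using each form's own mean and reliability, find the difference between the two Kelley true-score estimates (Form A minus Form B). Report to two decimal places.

T̂_A = 0.651(92.7) + 0.349(101.7) = 95.8410
T̂_B = 0.691(82.0) + 0.309(95.7) = 86.2333
T̂_A − T̂_B = 9.6077

9.61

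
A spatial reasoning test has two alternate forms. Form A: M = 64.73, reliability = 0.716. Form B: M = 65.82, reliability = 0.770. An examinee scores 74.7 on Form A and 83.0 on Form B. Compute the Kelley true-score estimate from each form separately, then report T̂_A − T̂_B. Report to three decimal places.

-7.180

T̂_A = 0.716(74.7) + 0.284(64.73) = 71.86852
T̂_B = 0.770(83.0) + 0.230(65.82) = 79.04860
T̂_A − T̂_B = -7.18008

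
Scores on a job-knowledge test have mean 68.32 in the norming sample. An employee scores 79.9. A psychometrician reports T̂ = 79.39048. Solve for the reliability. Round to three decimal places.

0.956

T̂ = ρX + (1 − ρ)μ  ⇒  T̂ − μ = ρ(X − μ)
ρ = (T̂ − μ)/(X − μ) = (79.39048 − 68.32) / (79.9 − 68.32) = 11.07048 / 11.58 = 0.95600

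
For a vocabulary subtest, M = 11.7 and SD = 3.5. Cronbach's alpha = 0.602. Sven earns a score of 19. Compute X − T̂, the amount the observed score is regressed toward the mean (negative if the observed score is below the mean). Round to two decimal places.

T̂ = 0.602(19) + 0.398(11.7) = 11.438 + 4.6566 = 16.0946 → 16.095
X − T̂ = 19 − 16.095 = 2.905 → 2.91

2.91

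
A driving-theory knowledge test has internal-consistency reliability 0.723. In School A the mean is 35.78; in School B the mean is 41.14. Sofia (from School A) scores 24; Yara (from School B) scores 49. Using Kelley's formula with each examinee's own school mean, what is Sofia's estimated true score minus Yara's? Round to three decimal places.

T̂_Sofia = 0.723(24) + 0.277(35.78) = 27.26306
T̂_Yara = 0.723(49) + 0.277(41.14) = 46.82278
Difference = 27.26306 − 46.82278 = -19.55972

-19.560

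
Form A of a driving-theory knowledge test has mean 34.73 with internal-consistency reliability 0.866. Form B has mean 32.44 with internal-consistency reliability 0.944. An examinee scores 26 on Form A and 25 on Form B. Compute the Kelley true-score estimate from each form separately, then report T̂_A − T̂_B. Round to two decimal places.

T̂_A = 0.866(26) + 0.134(34.73) = 27.1698
T̂_B = 0.944(25) + 0.056(32.44) = 25.4166
T̂_A − T̂_B = 1.7532

1.75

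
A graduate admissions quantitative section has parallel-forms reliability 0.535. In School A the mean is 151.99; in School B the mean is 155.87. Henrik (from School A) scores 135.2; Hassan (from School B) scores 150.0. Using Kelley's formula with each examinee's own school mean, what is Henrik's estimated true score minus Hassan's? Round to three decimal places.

-9.722

T̂_Henrik = 0.535(135.2) + 0.465(151.99) = 143.00735
T̂_Hassan = 0.535(150.0) + 0.465(155.87) = 152.72955
Difference = 143.00735 − 152.72955 = -9.72220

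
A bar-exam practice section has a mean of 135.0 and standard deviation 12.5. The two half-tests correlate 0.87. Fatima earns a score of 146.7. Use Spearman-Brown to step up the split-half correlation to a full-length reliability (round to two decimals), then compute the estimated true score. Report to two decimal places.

145.88

Spearman-Brown: ρ = 2r/(1 + r) = 2(0.87)/(1 + 0.87) = 1.740/1.87 = 0.9305 → 0.93
T̂ = ρX + (1 − ρ)μ
  = 0.93 × 146.7 + 0.07 × 135.0
  = 136.431 + 9.450
  = 145.881
  ≈ 145.88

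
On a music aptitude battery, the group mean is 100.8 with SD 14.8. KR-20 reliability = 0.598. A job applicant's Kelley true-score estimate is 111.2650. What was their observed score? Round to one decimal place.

118.3

T̂ = ρX + (1 − ρ)μ  ⇒  X = (T̂ − (1 − ρ)μ) / ρ
X = (111.2650 − 0.402 × 100.8) / 0.598 = (111.2650 − 40.5216) / 0.598 = 70.7434 / 0.598 = 118.300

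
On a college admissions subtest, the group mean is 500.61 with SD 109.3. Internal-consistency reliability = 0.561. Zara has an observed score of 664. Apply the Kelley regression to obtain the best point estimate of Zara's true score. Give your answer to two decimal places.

T̂ = 0.561(664) + 0.439(500.61) = 372.504 + 219.76779 = 592.272 → 592.27

592.27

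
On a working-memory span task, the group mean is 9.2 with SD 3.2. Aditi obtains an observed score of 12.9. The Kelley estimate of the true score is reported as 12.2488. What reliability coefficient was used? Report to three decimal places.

0.824

T̂ = ρX + (1 − ρ)μ  ⇒  T̂ − μ = ρ(X − μ)
ρ = (T̂ − μ)/(X − μ) = (12.2488 − 9.2) / (12.9 − 9.2) = 3.0488 / 3.7 = 0.82400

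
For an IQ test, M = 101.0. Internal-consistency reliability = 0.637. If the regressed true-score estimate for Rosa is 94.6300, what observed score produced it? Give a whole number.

T̂ = ρX + (1 − ρ)μ  ⇒  X = (T̂ − (1 − ρ)μ) / ρ
X = (94.6300 − 0.363 × 101.0) / 0.637 = (94.6300 − 36.6630) / 0.637 = 57.9670 / 0.637 = 91.00

91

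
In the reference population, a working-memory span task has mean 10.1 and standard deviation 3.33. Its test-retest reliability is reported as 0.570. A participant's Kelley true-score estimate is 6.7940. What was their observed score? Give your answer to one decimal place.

T̂ = ρX + (1 − ρ)μ  ⇒  X = (T̂ − (1 − ρ)μ) / ρ
X = (6.7940 − 0.430 × 10.1) / 0.570 = (6.7940 − 4.3430) / 0.570 = 2.4510 / 0.570 = 4.300

4.3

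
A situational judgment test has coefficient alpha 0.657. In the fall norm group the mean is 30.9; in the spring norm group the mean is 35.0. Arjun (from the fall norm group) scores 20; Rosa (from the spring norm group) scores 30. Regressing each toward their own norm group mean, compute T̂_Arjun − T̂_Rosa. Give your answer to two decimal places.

-7.98

T̂_Arjun = 0.657(20) + 0.343(30.9) = 23.7387
T̂_Rosa = 0.657(30) + 0.343(35.0) = 31.7150
Difference = 23.7387 − 31.7150 = -7.9763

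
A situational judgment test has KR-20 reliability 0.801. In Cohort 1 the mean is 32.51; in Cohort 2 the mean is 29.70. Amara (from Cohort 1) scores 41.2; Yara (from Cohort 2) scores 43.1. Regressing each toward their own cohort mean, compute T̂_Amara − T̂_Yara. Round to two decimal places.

T̂_Amara = 0.801(41.2) + 0.199(32.51) = 39.4707
T̂_Yara = 0.801(43.1) + 0.199(29.70) = 40.4334
Difference = 39.4707 − 40.4334 = -0.9627

-0.96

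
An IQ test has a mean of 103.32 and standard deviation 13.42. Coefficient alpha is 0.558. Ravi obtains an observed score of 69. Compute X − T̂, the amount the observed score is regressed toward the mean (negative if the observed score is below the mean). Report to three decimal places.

T̂ = 0.558(69) + 0.442(103.32) = 38.502 + 45.66744 = 84.16944 → 84.1694
X − T̂ = 69 − 84.1694 = -15.1694 → -15.169

-15.169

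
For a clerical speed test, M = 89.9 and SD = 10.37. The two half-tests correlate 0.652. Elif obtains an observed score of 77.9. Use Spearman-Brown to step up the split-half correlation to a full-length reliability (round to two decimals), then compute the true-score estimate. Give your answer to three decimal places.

Spearman-Brown: ρ = 2r/(1 + r) = 2(0.652)/(1 + 0.652) = 1.3040/1.652 = 0.7893 → 0.79
Regress the observed score toward the mean by the unreliability: T̂ = 0.79·77.9 + 0.21·89.9 = 61.541 + 18.879 = 80.4200.

80.420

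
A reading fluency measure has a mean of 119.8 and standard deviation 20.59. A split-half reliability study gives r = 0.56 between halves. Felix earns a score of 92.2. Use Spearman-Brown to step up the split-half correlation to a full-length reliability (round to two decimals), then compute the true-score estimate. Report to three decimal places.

99.928

Spearman-Brown: ρ = 2r/(1 + r) = 2(0.56)/(1 + 0.56) = 1.120/1.56 = 0.7179 → 0.72
T̂ = 0.72(92.2) + 0.28(119.8) = 66.384 + 33.544 = 99.9280 → 99.928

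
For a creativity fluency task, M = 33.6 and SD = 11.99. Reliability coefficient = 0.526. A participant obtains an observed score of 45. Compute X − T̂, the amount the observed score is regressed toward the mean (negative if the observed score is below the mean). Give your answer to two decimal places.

T̂ = 0.526(45) + 0.474(33.6) = 23.670 + 15.9264 = 39.5964 → 39.596
X − T̂ = 45 − 39.596 = 5.404 → 5.40

5.40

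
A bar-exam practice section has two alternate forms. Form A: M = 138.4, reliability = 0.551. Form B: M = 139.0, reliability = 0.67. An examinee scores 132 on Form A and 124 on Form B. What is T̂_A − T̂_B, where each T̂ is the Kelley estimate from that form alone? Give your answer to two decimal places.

T̂_A = 0.551(132) + 0.449(138.4) = 134.8736
T̂_B = 0.67(124) + 0.33(139.0) = 128.9500
T̂_A − T̂_B = 5.9236

5.92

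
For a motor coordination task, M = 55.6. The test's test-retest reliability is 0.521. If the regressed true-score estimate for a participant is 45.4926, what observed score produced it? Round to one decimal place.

T̂ = ρX + (1 − ρ)μ  ⇒  X = (T̂ − (1 − ρ)μ) / ρ
X = (45.4926 − 0.479 × 55.6) / 0.521 = (45.4926 − 26.6324) / 0.521 = 18.8602 / 0.521 = 36.200

36.2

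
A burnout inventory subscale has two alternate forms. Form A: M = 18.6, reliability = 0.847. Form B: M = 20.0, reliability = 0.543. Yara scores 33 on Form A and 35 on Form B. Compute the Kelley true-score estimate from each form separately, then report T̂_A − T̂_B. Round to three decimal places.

2.652

T̂_A = 0.847(33) + 0.153(18.6) = 30.79680
T̂_B = 0.543(35) + 0.457(20.0) = 28.14500
T̂_A − T̂_B = 2.65180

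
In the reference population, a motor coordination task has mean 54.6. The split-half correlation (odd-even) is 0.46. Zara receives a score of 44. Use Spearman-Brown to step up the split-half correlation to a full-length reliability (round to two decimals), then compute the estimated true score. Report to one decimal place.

Spearman-Brown: ρ = 2r/(1 + r) = 2(0.46)/(1 + 0.46) = 0.920/1.46 = 0.6301 → 0.63
Regress the observed score toward the mean by the unreliability: T̂ = 0.63·44 + 0.37·54.6 = 27.72 + 20.202 = 47.92.

47.9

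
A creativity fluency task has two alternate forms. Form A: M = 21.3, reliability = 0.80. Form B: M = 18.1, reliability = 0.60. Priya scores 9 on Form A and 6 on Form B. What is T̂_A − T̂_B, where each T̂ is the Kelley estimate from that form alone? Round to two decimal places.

T̂_A = 0.80(9) + 0.20(21.3) = 11.4600
T̂_B = 0.60(6) + 0.40(18.1) = 10.8400
T̂_A − T̂_B = 0.6200

0.62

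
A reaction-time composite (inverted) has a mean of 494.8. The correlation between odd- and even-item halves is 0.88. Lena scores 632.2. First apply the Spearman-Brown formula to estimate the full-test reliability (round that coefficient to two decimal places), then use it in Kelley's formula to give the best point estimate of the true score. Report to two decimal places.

623.96

Spearman-Brown: ρ = 2r/(1 + r) = 2(0.88)/(1 + 0.88) = 1.760/1.88 = 0.9362 → 0.94
T̂ = ρX + (1 − ρ)μ
  = 0.94 × 632.2 + 0.06 × 494.8
  = 594.268 + 29.688
  = 623.956
  ≈ 623.96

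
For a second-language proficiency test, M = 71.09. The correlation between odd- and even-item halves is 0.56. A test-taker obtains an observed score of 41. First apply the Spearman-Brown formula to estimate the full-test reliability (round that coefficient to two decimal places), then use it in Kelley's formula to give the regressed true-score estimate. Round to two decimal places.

49.43

Spearman-Brown: ρ = 2r/(1 + r) = 2(0.56)/(1 + 0.56) = 1.120/1.56 = 0.7179 → 0.72
T̂ = ρX + (1 − ρ)μ
  = 0.72 × 41 + 0.28 × 71.09
  = 29.52 + 19.9052
  = 49.425
  ≈ 49.43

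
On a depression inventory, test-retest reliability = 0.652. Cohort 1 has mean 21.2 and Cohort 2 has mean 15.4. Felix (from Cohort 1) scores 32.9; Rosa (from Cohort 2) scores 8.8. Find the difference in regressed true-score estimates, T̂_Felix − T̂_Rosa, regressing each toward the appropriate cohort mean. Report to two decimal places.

T̂_Felix = 0.652(32.9) + 0.348(21.2) = 28.8284
T̂_Rosa = 0.652(8.8) + 0.348(15.4) = 11.0968
Difference = 28.8284 − 11.0968 = 17.7316

17.73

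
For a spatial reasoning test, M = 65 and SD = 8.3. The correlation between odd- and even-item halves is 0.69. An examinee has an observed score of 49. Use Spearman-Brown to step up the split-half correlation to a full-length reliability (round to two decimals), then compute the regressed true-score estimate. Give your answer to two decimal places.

Spearman-Brown: ρ = 2r/(1 + r) = 2(0.69)/(1 + 0.69) = 1.380/1.69 = 0.8166 → 0.82
T̂ = ρX + (1 − ρ)μ
  = 0.82 × 49 + 0.18 × 65
  = 40.18 + 11.70
  = 51.880
  ≈ 51.88

51.88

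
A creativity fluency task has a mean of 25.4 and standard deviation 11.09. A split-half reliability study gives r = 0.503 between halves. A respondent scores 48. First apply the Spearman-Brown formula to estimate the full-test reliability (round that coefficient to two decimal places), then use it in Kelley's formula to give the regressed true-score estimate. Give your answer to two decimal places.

Spearman-Brown: ρ = 2r/(1 + r) = 2(0.503)/(1 + 0.503) = 1.0060/1.503 = 0.6693 → 0.67
T̂ = ρX + (1 − ρ)μ
  = 0.67 × 48 + 0.33 × 25.4
  = 32.16 + 8.382
  = 40.542
  ≈ 40.54

40.54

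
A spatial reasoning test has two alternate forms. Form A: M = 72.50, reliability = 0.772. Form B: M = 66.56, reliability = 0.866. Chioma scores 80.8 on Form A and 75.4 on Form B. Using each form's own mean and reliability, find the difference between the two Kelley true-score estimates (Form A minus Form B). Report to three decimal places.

4.692

T̂_A = 0.772(80.8) + 0.228(72.50) = 78.90760
T̂_B = 0.866(75.4) + 0.134(66.56) = 74.21544
T̂_A − T̂_B = 4.69216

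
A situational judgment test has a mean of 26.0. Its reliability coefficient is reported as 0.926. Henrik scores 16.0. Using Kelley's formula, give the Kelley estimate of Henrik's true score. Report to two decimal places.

16.74

T̂ = 0.926(16.0) + 0.074(26.0) = 14.8160 + 1.9240 = 16.740 → 16.74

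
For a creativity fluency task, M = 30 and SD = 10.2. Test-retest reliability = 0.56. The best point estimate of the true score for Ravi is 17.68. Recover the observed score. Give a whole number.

8

T̂ = ρX + (1 − ρ)μ  ⇒  X = (T̂ − (1 − ρ)μ) / ρ
X = (17.68 − 0.44 × 30) / 0.56 = (17.68 − 13.20) / 0.56 = 4.48 / 0.56 = 8.00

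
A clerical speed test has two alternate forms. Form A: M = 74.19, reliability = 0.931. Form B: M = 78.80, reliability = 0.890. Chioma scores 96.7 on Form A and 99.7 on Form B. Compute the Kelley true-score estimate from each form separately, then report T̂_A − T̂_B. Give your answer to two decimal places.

-2.25

T̂_A = 0.931(96.7) + 0.069(74.19) = 95.1468
T̂_B = 0.890(99.7) + 0.110(78.80) = 97.4010
T̂_A − T̂_B = -2.2542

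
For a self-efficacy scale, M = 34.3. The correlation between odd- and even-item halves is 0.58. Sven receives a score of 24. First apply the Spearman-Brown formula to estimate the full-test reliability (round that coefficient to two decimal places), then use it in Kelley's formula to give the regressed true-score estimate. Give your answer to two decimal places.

Spearman-Brown: ρ = 2r/(1 + r) = 2(0.58)/(1 + 0.58) = 1.160/1.58 = 0.7342 → 0.73
Weight the observed score by reliability and the mean by (1 − reliability): T̂ = 0.73·24 + 0.27·34.3 = 17.52 + 9.261 = 26.781.

26.78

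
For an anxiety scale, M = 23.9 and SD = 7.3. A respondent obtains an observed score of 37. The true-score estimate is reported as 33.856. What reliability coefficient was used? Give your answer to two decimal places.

0.76

T̂ = ρX + (1 − ρ)μ  ⇒  T̂ − μ = ρ(X − μ)
ρ = (T̂ − μ)/(X − μ) = (33.856 − 23.9) / (37 − 23.9) = 9.956 / 13.1 = 0.7600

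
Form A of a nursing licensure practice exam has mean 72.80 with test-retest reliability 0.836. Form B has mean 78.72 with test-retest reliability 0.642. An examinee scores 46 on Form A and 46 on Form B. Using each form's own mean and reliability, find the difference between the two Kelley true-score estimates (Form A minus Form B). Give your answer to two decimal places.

T̂_A = 0.836(46) + 0.164(72.80) = 50.3952
T̂_B = 0.642(46) + 0.358(78.72) = 57.7138
T̂_A − T̂_B = -7.3186

-7.32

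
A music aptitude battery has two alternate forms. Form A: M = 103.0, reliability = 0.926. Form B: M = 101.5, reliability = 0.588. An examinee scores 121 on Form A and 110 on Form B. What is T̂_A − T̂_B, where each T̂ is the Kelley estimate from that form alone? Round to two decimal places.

T̂_A = 0.926(121) + 0.074(103.0) = 119.6680
T̂_B = 0.588(110) + 0.412(101.5) = 106.4980
T̂_A − T̂_B = 13.1700

13.17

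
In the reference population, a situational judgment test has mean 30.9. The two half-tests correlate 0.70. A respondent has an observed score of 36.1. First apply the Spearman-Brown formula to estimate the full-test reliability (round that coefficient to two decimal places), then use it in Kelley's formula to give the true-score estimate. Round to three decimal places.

35.164

Spearman-Brown: ρ = 2r/(1 + r) = 2(0.70)/(1 + 0.70) = 1.400/1.70 = 0.8235 → 0.82
Regress the observed score toward the mean by the unreliability: T̂ = 0.82·36.1 + 0.18·30.9 = 29.602 + 5.562 = 35.1640.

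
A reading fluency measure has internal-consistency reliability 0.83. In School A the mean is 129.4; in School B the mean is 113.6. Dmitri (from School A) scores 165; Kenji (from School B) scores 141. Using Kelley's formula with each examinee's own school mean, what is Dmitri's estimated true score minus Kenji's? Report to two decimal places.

T̂_Dmitri = 0.83(165) + 0.17(129.4) = 158.9480
T̂_Kenji = 0.83(141) + 0.17(113.6) = 136.3420
Difference = 158.9480 − 136.3420 = 22.6060

22.61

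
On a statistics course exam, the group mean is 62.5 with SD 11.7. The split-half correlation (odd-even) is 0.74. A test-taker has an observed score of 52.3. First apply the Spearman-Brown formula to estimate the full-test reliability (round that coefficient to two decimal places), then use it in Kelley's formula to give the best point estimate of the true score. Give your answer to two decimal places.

53.83

Spearman-Brown: ρ = 2r/(1 + r) = 2(0.74)/(1 + 0.74) = 1.480/1.74 = 0.8506 → 0.85
Kelley's formula gives T̂ = 0.85·52.3 + 0.15·62.5 = 44.455 + 9.375 = 53.830.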